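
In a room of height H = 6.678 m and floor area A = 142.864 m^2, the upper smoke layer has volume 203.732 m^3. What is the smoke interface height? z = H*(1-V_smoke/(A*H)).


V/(A*H) = 0.21355
1 - 0.21355 = 0.78645
z = 6.678 * 0.78645 = 5.2519 m

5.2519 m


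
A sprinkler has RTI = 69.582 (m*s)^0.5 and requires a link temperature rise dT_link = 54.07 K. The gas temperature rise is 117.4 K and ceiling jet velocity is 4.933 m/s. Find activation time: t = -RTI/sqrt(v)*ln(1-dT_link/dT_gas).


dT_link/dT_gas = 0.46056
ln(1 - 0.46056) = -0.61723
t = -69.582 / sqrt(4.933) * -0.61723 = 19.337 s

19.337 s


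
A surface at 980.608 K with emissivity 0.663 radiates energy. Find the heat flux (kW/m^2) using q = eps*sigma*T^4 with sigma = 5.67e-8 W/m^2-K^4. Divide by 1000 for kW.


T^4 = 9.2466e+11
q = 0.663 * 5.67e-8 * 9.2466e+11 / 1000 = 34.760 kW/m^2

34.760 kW/m^2


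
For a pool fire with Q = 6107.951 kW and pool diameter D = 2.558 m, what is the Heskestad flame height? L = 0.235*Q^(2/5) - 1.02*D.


Q^(2/5) = 32.686
0.235 * Q^(2/5) = 7.6811
1.02 * D = 2.6092
L = 5.0720 m

5.0720 m


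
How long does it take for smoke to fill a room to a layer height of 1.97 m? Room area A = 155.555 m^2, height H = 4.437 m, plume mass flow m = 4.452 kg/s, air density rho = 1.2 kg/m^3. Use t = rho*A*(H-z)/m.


H - z = 2.467 m
t = 1.2 * 155.555 * 2.467 / 4.452 = 103.44 s

103.44 s


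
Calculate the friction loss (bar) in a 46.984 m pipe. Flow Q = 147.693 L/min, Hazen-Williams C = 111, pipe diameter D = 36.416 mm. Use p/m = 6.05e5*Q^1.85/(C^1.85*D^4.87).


Q^1.85 = 10311
C^1.85 = 6079.2
D^4.87 = 4.0132e+07
p/m = 0.025570 bar/m
p_total = 0.025570 * 46.984 = 1.2014 bar

1.2014 bar


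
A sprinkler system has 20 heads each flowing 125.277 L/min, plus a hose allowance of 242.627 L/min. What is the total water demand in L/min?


Sprinkler demand = 20 * 125.277 = 2505.54 L/min
Total = 2505.54 + 242.627 = 2748.167 L/min

2748.167 L/min


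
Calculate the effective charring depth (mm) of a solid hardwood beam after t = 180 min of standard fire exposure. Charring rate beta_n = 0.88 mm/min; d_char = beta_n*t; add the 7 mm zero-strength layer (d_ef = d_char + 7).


d_char = 0.88 * 180 = 158.4 mm
d_ef = 158.4 + 1.0*7 = 165.4 mm

165.4 mm


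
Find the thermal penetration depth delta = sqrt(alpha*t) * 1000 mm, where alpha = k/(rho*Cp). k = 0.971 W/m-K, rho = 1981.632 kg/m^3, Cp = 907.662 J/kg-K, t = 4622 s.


alpha = 0.971 / (1981.632 * 907.662) = 5.3985e-07 m^2/s
alpha * t = 0.0024952
delta = sqrt(0.0024952) * 1000 = 49.952 mm

49.952 mm


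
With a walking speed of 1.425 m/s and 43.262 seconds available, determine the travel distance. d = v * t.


d = 1.425 * 43.262 = 61.648 m

61.648 m


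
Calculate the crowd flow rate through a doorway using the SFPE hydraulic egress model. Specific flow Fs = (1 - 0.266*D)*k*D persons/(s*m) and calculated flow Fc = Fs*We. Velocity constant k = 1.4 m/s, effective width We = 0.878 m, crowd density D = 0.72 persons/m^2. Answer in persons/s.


1 - 0.266*D = 1 - 0.266*0.72 = 0.80848
Fs = 0.80848 * 1.4 * 0.72 = 0.81495 persons/(s*m)
Fc = 0.81495 * 0.878 = 0.71552 persons/s

0.71552 persons/s


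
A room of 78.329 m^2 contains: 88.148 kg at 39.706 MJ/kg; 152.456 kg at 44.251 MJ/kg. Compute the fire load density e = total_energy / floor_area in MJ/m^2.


Total energy = 88.148*39.706 + 152.456*44.251
= 3500.004 + 6746.330
= 10246.33 MJ
e = 10246.33 / 78.329 = 130.81 MJ/m^2

130.81 MJ/m^2


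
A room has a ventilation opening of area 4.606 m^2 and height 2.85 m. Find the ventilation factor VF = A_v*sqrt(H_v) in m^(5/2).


sqrt(H_v) = 1.6882
VF = 4.606 * 1.6882 = 7.7758 m^(5/2)

7.7758 m^(5/2)


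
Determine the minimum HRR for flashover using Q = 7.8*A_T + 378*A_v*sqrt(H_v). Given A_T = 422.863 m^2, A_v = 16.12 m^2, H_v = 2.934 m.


7.8*A_T = 3298.3
sqrt(H_v) = 1.7129
378*A_v*sqrt(H_v) = 10437
Q = 3298.3 + 10437 = 13736 kW

13736 kW


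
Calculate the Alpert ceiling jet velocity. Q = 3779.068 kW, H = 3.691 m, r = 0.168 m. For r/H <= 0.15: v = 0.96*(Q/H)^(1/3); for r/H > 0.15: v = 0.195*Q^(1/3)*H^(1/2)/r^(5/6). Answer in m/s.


r/H = 0.168 / 3.691 = 0.045516
r/H <= 0.15, so v = 0.96*(Q/H)^(1/3)
Q/H = 1023.9
(Q/H)^(1/3) = 10.079
v = 0.96 * 10.079 = 9.6758 m/s

9.6758 m/s


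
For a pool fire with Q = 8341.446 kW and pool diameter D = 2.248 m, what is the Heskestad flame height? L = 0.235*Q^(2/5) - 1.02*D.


Q^(2/5) = 37.025
0.235 * Q^(2/5) = 8.7009
1.02 * D = 2.2930
L = 6.4079 m

6.4079 m


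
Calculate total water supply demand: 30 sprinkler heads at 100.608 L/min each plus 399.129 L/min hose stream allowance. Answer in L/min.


Sprinkler demand = 30 * 100.608 = 3018.24 L/min
Total = 3018.24 + 399.129 = 3417.369 L/min

3417.369 L/min


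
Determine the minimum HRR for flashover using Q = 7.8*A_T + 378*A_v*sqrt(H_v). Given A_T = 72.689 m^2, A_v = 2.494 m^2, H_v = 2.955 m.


7.8*A_T = 566.97
sqrt(H_v) = 1.7190
378*A_v*sqrt(H_v) = 1620.6
Q = 566.97 + 1620.6 = 2187.5 kW

2187.5 kW


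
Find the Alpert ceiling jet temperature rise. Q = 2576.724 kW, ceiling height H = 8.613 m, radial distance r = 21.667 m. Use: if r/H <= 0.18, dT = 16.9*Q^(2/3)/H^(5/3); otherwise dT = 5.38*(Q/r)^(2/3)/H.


r/H = 21.667 / 8.613 = 2.5156
r/H > 0.18, so dT = 5.38*(Q/r)^(2/3)/H
Q/r = 118.92
(Q/r)^(2/3) = 24.183
dT = 5.38 * 24.183 / 8.613 = 15.106 K

15.106 K


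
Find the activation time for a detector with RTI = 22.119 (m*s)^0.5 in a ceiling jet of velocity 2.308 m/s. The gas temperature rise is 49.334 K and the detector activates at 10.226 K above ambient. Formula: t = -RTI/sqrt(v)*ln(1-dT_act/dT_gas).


dT_act/dT_gas = 0.20728
ln(1 - 0.20728) = -0.23229
t = -22.119 / sqrt(2.308) * -0.23229 = 3.3820 s

3.3820 s


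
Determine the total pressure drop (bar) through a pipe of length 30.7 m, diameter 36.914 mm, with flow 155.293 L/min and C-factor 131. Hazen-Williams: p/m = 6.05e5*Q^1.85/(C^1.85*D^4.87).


Q^1.85 = 11314
C^1.85 = 8259.5
D^4.87 = 4.2877e+07
p/m = 0.019329 bar/m
p_total = 0.019329 * 30.7 = 0.59341 bar

0.59341 bar


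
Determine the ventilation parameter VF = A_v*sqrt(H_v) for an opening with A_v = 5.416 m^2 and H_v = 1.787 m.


sqrt(H_v) = 1.3368
VF = 5.416 * 1.3368 = 7.2400 m^(5/2)

7.2400 m^(5/2)


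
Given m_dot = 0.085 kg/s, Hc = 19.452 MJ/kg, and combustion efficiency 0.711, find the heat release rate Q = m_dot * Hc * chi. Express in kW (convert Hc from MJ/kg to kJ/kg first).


Hc = 19.452 MJ/kg = 19.452 * 1000 kJ/kg = 19452 kJ/kg
Q = 0.085 kg/s * 19452 kJ/kg * 0.711 = 1175.6 kW

1175.6 kW


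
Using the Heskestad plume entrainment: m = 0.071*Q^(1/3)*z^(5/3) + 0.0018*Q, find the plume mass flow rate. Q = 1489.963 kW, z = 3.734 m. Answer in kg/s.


Q^(1/3) = 11.422
z^(5/3) = 8.9872
First term = 0.071 * 11.422 * 8.9872 = 7.2880
Second term = 0.0018 * 1489.963 = 2.6819
m = 9.9699 kg/s

9.9699 kg/s


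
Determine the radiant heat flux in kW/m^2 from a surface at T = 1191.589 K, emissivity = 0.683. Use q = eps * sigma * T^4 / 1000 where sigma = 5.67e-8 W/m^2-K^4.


T^4 = 2.0161e+12
q = 0.683 * 5.67e-8 * 2.0161e+12 / 1000 = 78.075 kW/m^2

78.075 kW/m^2


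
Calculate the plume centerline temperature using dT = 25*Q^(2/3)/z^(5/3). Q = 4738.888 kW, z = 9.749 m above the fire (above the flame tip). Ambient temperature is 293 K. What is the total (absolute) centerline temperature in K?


Q^(2/3) = 282.13
z^(5/3) = 44.490
dT = 25 * 282.13 / 44.490 = 158.53 K
T = 293 + 158.53 = 451.53 K

451.53 K


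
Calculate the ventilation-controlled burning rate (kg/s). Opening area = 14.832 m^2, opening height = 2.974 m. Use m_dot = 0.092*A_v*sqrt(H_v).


sqrt(H_v) = 1.7245
m_dot = 0.092 * 14.832 * 1.7245 = 2.3532 kg/s

2.3532 kg/s


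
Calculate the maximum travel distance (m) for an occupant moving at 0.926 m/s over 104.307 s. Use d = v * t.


d = 0.926 * 104.307 = 96.588 m

96.588 m


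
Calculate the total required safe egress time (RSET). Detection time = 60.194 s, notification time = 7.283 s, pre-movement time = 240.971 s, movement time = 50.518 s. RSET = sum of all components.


Total = 60.194 + 7.283 + 240.971 + 50.518 = 358.966 s

358.966 s


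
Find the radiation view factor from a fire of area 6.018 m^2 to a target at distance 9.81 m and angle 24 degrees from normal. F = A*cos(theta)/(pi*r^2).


cos(24 deg) = 0.91355
pi*r^2 = 302.33
F = 6.018 * 0.91355 / 302.33 = 0.018184

0.018184


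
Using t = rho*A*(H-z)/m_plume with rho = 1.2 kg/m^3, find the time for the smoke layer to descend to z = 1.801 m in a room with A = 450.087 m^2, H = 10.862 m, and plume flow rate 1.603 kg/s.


H - z = 9.061 m
t = 1.2 * 450.087 * 9.061 / 1.603 = 3053.0 s

3053.0 s


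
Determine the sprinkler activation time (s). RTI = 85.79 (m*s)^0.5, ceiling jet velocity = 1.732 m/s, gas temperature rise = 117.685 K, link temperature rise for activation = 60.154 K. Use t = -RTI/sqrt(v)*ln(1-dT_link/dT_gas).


dT_link/dT_gas = 0.51114
ln(1 - 0.51114) = -0.71569
t = -85.79 / sqrt(1.732) * -0.71569 = 46.654 s

46.654 s


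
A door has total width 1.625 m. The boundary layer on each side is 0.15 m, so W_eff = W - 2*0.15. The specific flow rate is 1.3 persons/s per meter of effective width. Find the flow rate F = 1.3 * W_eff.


W_eff = 1.625 - 0.30 = 1.325 m
F = 1.3 * 1.325 = 1.7225 persons/s

1.7225 persons/s


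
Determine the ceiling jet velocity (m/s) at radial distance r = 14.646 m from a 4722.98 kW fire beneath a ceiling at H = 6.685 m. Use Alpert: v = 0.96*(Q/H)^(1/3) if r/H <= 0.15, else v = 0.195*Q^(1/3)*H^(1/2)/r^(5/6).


r/H = 14.646 / 6.685 = 2.1909
r/H > 0.15, so v = 0.195*Q^(1/3)*H^(1/2)/r^(5/6)
Q^(1/3) = 16.778
H^(1/2) = 2.5855
r^(5/6) = 9.3634
v = 0.195 * 16.778 * 2.5855 / 9.3634 = 0.90342 m/s

0.90342 m/s


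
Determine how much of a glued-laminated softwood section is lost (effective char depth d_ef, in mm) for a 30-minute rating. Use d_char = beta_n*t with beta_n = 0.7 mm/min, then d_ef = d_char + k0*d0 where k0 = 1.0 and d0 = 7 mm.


d_char = 0.7 * 30 = 21 mm
d_ef = 21 + 1.0*7 = 28 mm

28 mm


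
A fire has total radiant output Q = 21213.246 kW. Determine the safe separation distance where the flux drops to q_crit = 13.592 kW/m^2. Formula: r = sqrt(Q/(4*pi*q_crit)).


4*pi*q_crit = 170.80
Q/(4*pi*q_crit) = 124.20
r = sqrt(124.20) = 11.144 m

11.144 m


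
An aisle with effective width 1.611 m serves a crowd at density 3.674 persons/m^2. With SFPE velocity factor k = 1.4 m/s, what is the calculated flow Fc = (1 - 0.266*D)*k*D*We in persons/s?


1 - 0.266*D = 1 - 0.266*3.674 = 0.022716
Fs = 0.022716 * 1.4 * 3.674 = 0.11684 persons/(s*m)
Fc = 0.11684 * 1.611 = 0.18823 persons/s

0.18823 persons/s


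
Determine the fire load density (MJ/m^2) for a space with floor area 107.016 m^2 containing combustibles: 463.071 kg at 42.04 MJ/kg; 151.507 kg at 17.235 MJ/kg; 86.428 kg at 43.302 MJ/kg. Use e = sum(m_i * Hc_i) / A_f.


Total energy = 463.071*42.04 + 151.507*17.235 + 86.428*43.302
= 19467.50 + 2611.223 + 3742.505
= 25821.23 MJ
e = 25821.23 / 107.016 = 241.28 MJ/m^2

241.28 MJ/m^2


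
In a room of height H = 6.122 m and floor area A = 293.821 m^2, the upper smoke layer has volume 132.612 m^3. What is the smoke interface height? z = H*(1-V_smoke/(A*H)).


V/(A*H) = 0.073724
1 - 0.073724 = 0.92628
z = 6.122 * 0.92628 = 5.6707 m

5.6707 m


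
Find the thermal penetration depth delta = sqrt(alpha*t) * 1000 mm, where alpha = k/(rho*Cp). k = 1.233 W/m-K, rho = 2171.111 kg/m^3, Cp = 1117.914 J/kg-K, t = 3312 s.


alpha = 1.233 / (2171.111 * 1117.914) = 5.0801e-07 m^2/s
alpha * t = 0.0016825
delta = sqrt(0.0016825) * 1000 = 41.019 mm

41.019 mm


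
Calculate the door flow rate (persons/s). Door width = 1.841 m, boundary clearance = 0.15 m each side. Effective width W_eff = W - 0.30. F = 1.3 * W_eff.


W_eff = 1.841 - 0.30 = 1.541 m
F = 1.3 * 1.541 = 2.0033 persons/s

2.0033 persons/s


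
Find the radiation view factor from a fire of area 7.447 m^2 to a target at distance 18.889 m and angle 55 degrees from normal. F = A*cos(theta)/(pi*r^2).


cos(55 deg) = 0.57358
pi*r^2 = 1120.9
F = 7.447 * 0.57358 / 1120.9 = 0.0038107

0.0038107


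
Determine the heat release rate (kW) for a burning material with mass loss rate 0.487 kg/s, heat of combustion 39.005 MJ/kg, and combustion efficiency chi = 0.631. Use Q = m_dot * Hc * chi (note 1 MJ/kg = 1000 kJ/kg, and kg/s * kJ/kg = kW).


Hc = 39.005 MJ/kg = 39.005 * 1000 kJ/kg = 39005 kJ/kg
Q = 0.487 kg/s * 39005 kJ/kg * 0.631 = 11986 kW

11986 kW


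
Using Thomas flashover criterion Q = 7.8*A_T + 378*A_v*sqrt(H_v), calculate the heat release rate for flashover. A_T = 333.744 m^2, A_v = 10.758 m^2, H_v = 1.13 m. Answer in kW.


7.8*A_T = 2603.2
sqrt(H_v) = 1.0630
378*A_v*sqrt(H_v) = 4322.8
Q = 2603.2 + 4322.8 = 6926.0 kW

6926.0 kW


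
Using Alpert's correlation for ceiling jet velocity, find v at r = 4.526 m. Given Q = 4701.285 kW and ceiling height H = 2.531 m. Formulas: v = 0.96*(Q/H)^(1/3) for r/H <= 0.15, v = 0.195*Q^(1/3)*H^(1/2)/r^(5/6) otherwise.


r/H = 4.526 / 2.531 = 1.7882
r/H > 0.15, so v = 0.195*Q^(1/3)*H^(1/2)/r^(5/6)
Q^(1/3) = 16.752
H^(1/2) = 1.5909
r^(5/6) = 3.5191
v = 0.195 * 16.752 * 1.5909 / 3.5191 = 1.4768 m/s

1.4768 m/s


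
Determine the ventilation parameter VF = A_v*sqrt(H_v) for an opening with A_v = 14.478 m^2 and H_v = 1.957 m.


sqrt(H_v) = 1.3989
VF = 14.478 * 1.3989 = 20.254 m^(5/2)

20.254 m^(5/2)


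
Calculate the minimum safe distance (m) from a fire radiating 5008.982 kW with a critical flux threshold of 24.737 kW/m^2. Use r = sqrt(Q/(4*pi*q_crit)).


4*pi*q_crit = 310.85
Q/(4*pi*q_crit) = 16.114
r = sqrt(16.114) = 4.0142 m

4.0142 m


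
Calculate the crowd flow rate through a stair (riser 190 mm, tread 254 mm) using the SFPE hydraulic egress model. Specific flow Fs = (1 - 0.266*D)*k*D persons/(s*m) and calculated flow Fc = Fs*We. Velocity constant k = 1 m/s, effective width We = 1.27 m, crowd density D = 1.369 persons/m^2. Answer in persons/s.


1 - 0.266*D = 1 - 0.266*1.369 = 0.63585
Fs = 0.63585 * 1 * 1.369 = 0.87047 persons/(s*m)
Fc = 0.87047 * 1.27 = 1.1055 persons/s

1.1055 persons/s


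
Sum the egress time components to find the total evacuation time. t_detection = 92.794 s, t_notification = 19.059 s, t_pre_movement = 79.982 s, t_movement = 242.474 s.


Total = 92.794 + 19.059 + 79.982 + 242.474 = 434.309 s

434.309 s


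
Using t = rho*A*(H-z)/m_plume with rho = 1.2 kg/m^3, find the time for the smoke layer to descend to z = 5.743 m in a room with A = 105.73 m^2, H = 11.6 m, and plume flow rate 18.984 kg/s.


H - z = 5.857 m
t = 1.2 * 105.73 * 5.857 / 18.984 = 39.144 s

39.144 s


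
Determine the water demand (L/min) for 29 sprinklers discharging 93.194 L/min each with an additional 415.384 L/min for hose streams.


Sprinkler demand = 29 * 93.194 = 2702.626 L/min
Total = 2702.626 + 415.384 = 3118.01 L/min

3118.01 L/min


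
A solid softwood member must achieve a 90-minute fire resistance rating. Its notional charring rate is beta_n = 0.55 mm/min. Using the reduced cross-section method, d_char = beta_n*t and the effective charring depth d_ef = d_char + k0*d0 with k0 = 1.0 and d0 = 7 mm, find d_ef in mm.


d_char = 0.55 * 90 = 49.5 mm
d_ef = 49.5 + 1.0*7 = 56.5 mm

56.5 mm


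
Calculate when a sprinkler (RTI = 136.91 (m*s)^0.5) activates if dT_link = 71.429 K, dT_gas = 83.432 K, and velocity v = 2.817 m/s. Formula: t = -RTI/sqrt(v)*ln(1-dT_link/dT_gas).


dT_link/dT_gas = 0.85613
ln(1 - 0.85613) = -1.9389
t = -136.91 / sqrt(2.817) * -1.9389 = 158.16 s

158.16 s


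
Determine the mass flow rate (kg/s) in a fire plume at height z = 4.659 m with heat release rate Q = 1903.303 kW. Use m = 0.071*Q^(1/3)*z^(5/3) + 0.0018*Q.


Q^(1/3) = 12.393
z^(5/3) = 12.996
First term = 0.071 * 12.393 * 12.996 = 11.435
Second term = 0.0018 * 1903.303 = 3.4259
m = 14.861 kg/s

14.861 kg/s


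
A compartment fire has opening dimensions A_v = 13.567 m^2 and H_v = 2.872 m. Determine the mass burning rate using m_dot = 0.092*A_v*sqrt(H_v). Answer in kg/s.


sqrt(H_v) = 1.6947
m_dot = 0.092 * 13.567 * 1.6947 = 2.1153 kg/s

2.1153 kg/s


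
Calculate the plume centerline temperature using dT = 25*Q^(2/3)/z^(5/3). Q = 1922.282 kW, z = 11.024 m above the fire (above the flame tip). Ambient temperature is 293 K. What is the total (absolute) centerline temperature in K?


Q^(2/3) = 154.60
z^(5/3) = 54.605
dT = 25 * 154.60 / 54.605 = 70.781 K
T = 293 + 70.781 = 363.78 K

363.78 K


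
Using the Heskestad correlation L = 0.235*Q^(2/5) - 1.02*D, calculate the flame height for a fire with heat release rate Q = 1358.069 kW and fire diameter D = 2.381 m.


Q^(2/5) = 17.913
0.235 * Q^(2/5) = 4.2096
1.02 * D = 2.4286
L = 1.7809 m

1.7809 m


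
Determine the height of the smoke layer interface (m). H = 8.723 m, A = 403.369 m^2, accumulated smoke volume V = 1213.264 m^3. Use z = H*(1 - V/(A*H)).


V/(A*H) = 0.34482
1 - 0.34482 = 0.65518
z = 8.723 * 0.65518 = 5.7152 m

5.7152 m


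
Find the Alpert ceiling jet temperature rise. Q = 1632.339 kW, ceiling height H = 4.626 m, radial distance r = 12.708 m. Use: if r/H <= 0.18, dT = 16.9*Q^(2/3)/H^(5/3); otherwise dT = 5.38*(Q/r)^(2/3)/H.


r/H = 12.708 / 4.626 = 2.7471
r/H > 0.18, so dT = 5.38*(Q/r)^(2/3)/H
Q/r = 128.45
(Q/r)^(2/3) = 25.458
dT = 5.38 * 25.458 / 4.626 = 29.607 K

29.607 K


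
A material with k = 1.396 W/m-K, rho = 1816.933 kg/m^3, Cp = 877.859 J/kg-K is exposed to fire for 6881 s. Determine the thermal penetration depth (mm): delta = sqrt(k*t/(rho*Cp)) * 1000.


alpha = 1.396 / (1816.933 * 877.859) = 8.7523e-07 m^2/s
alpha * t = 0.0060225
delta = sqrt(0.0060225) * 1000 = 77.604 mm

77.604 mm


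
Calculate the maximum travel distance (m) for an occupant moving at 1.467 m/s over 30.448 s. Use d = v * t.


d = 1.467 * 30.448 = 44.667 m

44.667 m


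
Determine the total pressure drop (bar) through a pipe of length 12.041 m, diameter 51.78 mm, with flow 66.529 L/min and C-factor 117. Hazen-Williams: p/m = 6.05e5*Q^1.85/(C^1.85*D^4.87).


Q^1.85 = 2358.1
C^1.85 = 6701.1
D^4.87 = 2.2283e+08
p/m = 0.00095546 bar/m
p_total = 0.00095546 * 12.041 = 0.011505 bar

0.011505 bar


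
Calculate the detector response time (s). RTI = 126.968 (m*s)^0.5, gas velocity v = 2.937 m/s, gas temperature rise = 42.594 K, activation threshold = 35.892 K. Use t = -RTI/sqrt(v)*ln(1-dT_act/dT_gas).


dT_act/dT_gas = 0.84265
ln(1 - 0.84265) = -1.8493
t = -126.968 / sqrt(2.937) * -1.8493 = 137.01 s

137.01 s


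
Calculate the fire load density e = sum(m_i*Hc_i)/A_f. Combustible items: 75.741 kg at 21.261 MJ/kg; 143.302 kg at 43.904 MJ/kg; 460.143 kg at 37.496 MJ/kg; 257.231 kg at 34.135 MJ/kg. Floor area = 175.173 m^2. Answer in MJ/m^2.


Total energy = 75.741*21.261 + 143.302*43.904 + 460.143*37.496 + 257.231*34.135
= 1610.329 + 6291.531 + 17253.52 + 8780.580
= 33935.96 MJ
e = 33935.96 / 175.173 = 193.73 MJ/m^2

193.73 MJ/m^2


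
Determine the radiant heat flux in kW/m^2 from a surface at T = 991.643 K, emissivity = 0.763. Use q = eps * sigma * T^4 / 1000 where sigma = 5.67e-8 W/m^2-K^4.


T^4 = 9.6699e+11
q = 0.763 * 5.67e-8 * 9.6699e+11 / 1000 = 41.834 kW/m^2

41.834 kW/m^2


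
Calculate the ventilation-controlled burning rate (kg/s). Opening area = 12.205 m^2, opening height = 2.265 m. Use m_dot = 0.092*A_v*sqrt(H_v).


sqrt(H_v) = 1.5050
m_dot = 0.092 * 12.205 * 1.5050 = 1.6899 kg/s

1.6899 kg/s


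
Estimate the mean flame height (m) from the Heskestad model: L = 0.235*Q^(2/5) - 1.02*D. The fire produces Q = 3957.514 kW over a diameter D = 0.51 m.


Q^(2/5) = 27.477
0.235 * Q^(2/5) = 6.4571
1.02 * D = 0.52020
L = 5.9369 m

5.9369 m


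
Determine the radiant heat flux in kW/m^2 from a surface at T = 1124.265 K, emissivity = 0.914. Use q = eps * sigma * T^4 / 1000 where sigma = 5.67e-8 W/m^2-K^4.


T^4 = 1.5976e+12
q = 0.914 * 5.67e-8 * 1.5976e+12 / 1000 = 82.795 kW/m^2

82.795 kW/m^2


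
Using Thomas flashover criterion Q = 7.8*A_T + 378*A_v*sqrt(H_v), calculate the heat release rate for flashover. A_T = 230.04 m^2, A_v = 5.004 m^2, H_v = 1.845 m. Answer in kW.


7.8*A_T = 1794.312
sqrt(H_v) = 1.3583
378*A_v*sqrt(H_v) = 2569.3
Q = 1794.312 + 2569.3 = 4363.6 kW

4363.6 kW


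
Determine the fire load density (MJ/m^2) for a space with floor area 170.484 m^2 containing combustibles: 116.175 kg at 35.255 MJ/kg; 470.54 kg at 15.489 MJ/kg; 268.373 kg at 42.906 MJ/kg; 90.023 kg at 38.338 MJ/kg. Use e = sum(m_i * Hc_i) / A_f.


Total energy = 116.175*35.255 + 470.54*15.489 + 268.373*42.906 + 90.023*38.338
= 4095.750 + 7288.194 + 11514.81 + 3451.302
= 26350.06 MJ
e = 26350.06 / 170.484 = 154.56 MJ/m^2

154.56 MJ/m^2


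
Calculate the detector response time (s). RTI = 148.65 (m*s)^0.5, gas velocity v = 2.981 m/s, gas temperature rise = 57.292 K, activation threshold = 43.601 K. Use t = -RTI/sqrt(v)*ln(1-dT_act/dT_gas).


dT_act/dT_gas = 0.76103
ln(1 - 0.76103) = -1.4314
t = -148.65 / sqrt(2.981) * -1.4314 = 123.24 s

123.24 s


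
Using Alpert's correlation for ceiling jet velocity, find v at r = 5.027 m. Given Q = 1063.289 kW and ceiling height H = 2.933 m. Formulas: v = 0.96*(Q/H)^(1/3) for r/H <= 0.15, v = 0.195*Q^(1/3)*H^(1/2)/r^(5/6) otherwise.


r/H = 5.027 / 2.933 = 1.7139
r/H > 0.15, so v = 0.195*Q^(1/3)*H^(1/2)/r^(5/6)
Q^(1/3) = 10.207
H^(1/2) = 1.7126
r^(5/6) = 3.8408
v = 0.195 * 10.207 * 1.7126 / 3.8408 = 0.88746 m/s

0.88746 m/s


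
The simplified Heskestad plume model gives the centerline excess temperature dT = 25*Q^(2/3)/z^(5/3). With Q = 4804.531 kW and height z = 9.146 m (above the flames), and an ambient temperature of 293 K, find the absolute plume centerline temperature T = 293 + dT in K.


Q^(2/3) = 284.73
z^(5/3) = 39.999
dT = 25 * 284.73 / 39.999 = 177.96 K
T = 293 + 177.96 = 470.96 K

470.96 K


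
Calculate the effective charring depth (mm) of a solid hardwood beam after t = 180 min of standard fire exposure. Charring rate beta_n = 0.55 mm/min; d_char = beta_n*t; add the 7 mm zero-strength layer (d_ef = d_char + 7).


d_char = 0.55 * 180 = 99 mm
d_ef = 99 + 1.0*7 = 106 mm

106 mm


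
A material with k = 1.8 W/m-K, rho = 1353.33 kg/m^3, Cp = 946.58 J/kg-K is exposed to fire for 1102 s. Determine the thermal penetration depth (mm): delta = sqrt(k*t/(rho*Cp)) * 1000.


alpha = 1.8 / (1353.33 * 946.58) = 1.4051e-06 m^2/s
alpha * t = 0.0015484
delta = sqrt(0.0015484) * 1000 = 39.350 mm

39.350 mm


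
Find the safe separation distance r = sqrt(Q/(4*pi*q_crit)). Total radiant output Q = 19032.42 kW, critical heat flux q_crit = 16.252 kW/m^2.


4*pi*q_crit = 204.23
Q/(4*pi*q_crit) = 93.192
r = sqrt(93.192) = 9.6536 m

9.6536 m


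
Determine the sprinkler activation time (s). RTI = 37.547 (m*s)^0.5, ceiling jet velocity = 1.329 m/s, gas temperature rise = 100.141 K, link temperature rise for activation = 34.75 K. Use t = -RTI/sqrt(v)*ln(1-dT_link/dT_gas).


dT_link/dT_gas = 0.34701
ln(1 - 0.34701) = -0.42619
t = -37.547 / sqrt(1.329) * -0.42619 = 13.881 s

13.881 s


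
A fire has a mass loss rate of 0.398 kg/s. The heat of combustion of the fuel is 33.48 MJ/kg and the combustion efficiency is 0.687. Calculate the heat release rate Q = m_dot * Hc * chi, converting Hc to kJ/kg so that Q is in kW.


Hc = 33.48 MJ/kg = 33.48 * 1000 kJ/kg = 33480 kJ/kg
Q = 0.398 kg/s * 33480 kJ/kg * 0.687 = 9154.3 kW

9154.3 kW


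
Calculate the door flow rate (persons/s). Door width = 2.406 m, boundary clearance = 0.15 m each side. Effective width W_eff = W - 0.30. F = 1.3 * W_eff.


W_eff = 2.406 - 0.30 = 2.106 m
F = 1.3 * 2.106 = 2.7378 persons/s

2.7378 persons/s


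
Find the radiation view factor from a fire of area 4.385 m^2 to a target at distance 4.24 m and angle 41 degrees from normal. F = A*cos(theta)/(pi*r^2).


cos(41 deg) = 0.75471
pi*r^2 = 56.478
F = 4.385 * 0.75471 / 56.478 = 0.058596

0.058596


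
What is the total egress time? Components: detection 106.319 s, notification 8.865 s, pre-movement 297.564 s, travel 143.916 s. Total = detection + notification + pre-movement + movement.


Total = 106.319 + 8.865 + 297.564 + 143.916 = 556.664 s

556.664 s


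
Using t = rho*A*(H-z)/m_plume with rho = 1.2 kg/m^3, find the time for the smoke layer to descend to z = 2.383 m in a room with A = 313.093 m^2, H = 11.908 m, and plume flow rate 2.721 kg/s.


H - z = 9.525 m
t = 1.2 * 313.093 * 9.525 / 2.721 = 1315.2 s

1315.2 s


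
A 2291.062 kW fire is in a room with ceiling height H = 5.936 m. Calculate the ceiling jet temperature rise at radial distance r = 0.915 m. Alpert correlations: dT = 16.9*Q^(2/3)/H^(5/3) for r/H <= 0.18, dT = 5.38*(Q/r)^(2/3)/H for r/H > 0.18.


r/H = 0.915 / 5.936 = 0.15414
r/H <= 0.18, so dT = 16.9*Q^(2/3)/H^(5/3)
Q^(2/3) = 173.79
H^(5/3) = 19.461
dT = 16.9 * 173.79 / 19.461 = 150.92 K

150.92 K


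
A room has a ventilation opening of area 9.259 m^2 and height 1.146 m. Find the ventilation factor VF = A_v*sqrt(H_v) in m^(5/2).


sqrt(H_v) = 1.0705
VF = 9.259 * 1.0705 = 9.9119 m^(5/2)

9.9119 m^(5/2)


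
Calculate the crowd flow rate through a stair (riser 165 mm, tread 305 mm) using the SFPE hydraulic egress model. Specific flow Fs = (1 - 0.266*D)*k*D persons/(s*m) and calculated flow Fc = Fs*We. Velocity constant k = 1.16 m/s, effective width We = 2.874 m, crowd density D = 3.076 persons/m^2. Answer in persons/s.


1 - 0.266*D = 1 - 0.266*3.076 = 0.18178
Fs = 0.18178 * 1.16 * 3.076 = 0.64863 persons/(s*m)
Fc = 0.64863 * 2.874 = 1.8642 persons/s

1.8642 persons/s


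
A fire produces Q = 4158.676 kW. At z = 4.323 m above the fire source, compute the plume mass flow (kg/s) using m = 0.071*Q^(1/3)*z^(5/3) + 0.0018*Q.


Q^(1/3) = 16.081
z^(5/3) = 11.472
First term = 0.071 * 16.081 * 11.472 = 13.098
Second term = 0.0018 * 4158.676 = 7.4856
m = 20.584 kg/s

20.584 kg/s


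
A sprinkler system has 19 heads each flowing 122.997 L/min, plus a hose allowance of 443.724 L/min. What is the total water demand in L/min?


Sprinkler demand = 19 * 122.997 = 2336.943 L/min
Total = 2336.943 + 443.724 = 2780.667 L/min

2780.667 L/min


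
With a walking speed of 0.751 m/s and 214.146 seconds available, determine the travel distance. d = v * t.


d = 0.751 * 214.146 = 160.82 m

160.82 m


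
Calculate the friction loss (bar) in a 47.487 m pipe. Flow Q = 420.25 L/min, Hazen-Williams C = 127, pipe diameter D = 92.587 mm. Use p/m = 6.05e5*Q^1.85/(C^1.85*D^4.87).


Q^1.85 = 71366
C^1.85 = 7799.0
D^4.87 = 3.7766e+09
p/m = 0.0014659 bar/m
p_total = 0.0014659 * 47.487 = 0.069612 bar

0.069612 bar


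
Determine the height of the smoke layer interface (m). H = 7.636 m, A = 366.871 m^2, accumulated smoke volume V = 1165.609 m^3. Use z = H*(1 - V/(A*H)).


V/(A*H) = 0.41608
1 - 0.41608 = 0.58392
z = 7.636 * 0.58392 = 4.4588 m

4.4588 m


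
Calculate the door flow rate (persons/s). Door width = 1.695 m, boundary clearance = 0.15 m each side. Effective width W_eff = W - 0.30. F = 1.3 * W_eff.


W_eff = 1.695 - 0.30 = 1.395 m
F = 1.3 * 1.395 = 1.8135 persons/s

1.8135 persons/s


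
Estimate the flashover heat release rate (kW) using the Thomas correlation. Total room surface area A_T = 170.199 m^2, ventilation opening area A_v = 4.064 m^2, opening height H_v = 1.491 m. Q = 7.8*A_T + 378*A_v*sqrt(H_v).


7.8*A_T = 1327.6
sqrt(H_v) = 1.2211
378*A_v*sqrt(H_v) = 1875.8
Q = 1327.6 + 1875.8 = 3203.3 kW

3203.3 kW


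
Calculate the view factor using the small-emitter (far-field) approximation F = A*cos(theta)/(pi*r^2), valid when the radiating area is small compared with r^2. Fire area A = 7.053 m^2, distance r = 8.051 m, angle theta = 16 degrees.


cos(16 deg) = 0.96126
pi*r^2 = 203.63
F = 7.053 * 0.96126 / 203.63 = 0.033294

0.033294


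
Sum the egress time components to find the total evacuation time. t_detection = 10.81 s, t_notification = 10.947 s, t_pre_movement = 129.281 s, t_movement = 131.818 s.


Total = 10.81 + 10.947 + 129.281 + 131.818 = 282.856 s

282.856 s


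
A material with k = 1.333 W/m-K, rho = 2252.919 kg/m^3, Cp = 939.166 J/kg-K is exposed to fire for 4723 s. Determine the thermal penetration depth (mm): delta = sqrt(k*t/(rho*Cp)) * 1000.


alpha = 1.333 / (2252.919 * 939.166) = 6.3000e-07 m^2/s
alpha * t = 0.0029755
delta = sqrt(0.0029755) * 1000 = 54.548 mm

54.548 mm


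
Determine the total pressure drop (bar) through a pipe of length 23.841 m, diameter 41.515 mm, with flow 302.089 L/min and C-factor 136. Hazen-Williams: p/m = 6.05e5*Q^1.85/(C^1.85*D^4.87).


Q^1.85 = 38748
C^1.85 = 8852.1
D^4.87 = 7.5973e+07
p/m = 0.034858 bar/m
p_total = 0.034858 * 23.841 = 0.83104 bar

0.83104 bar


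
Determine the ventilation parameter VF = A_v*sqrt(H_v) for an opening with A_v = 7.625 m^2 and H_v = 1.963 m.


sqrt(H_v) = 1.4011
VF = 7.625 * 1.4011 = 10.683 m^(5/2)

10.683 m^(5/2)


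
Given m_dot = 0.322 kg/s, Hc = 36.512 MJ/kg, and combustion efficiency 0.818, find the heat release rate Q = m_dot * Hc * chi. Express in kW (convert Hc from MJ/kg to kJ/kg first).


Hc = 36.512 MJ/kg = 36.512 * 1000 kJ/kg = 36512 kJ/kg
Q = 0.322 kg/s * 36512 kJ/kg * 0.818 = 9617.1 kW

9617.1 kW


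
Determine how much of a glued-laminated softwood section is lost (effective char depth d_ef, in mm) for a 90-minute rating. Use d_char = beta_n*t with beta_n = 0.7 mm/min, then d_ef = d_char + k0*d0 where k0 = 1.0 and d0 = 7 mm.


d_char = 0.7 * 90 = 63 mm
d_ef = 63 + 1.0*7 = 70 mm

70 mm


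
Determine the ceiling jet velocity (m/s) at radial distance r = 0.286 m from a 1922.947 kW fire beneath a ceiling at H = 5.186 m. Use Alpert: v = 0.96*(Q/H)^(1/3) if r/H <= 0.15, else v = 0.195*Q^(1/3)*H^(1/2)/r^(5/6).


r/H = 0.286 / 5.186 = 0.055148
r/H <= 0.15, so v = 0.96*(Q/H)^(1/3)
Q/H = 370.80
(Q/H)^(1/3) = 7.1842
v = 0.96 * 7.1842 = 6.8968 m/s

6.8968 m/s


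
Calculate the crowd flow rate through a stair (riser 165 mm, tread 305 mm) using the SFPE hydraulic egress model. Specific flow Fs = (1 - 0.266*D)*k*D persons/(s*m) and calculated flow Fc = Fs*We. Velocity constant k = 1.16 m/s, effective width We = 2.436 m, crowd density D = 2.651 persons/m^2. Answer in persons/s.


1 - 0.266*D = 1 - 0.266*2.651 = 0.29483
Fs = 0.29483 * 1.16 * 2.651 = 0.90666 persons/(s*m)
Fc = 0.90666 * 2.436 = 2.2086 persons/s

2.2086 persons/s


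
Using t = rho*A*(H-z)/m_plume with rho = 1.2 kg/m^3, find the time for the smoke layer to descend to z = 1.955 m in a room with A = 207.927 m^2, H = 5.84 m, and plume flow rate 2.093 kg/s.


H - z = 3.885 m
t = 1.2 * 207.927 * 3.885 / 2.093 = 463.14 s

463.14 s


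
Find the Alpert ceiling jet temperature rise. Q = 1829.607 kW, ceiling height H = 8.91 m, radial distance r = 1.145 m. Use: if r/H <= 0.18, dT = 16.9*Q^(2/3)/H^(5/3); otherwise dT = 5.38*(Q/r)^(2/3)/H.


r/H = 1.145 / 8.91 = 0.12851
r/H <= 0.18, so dT = 16.9*Q^(2/3)/H^(5/3)
Q^(2/3) = 149.59
H^(5/3) = 38.294
dT = 16.9 * 149.59 / 38.294 = 66.018 K

66.018 K


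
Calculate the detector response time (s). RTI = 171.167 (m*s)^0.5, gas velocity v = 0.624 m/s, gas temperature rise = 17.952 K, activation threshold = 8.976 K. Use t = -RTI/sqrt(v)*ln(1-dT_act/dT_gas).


dT_act/dT_gas = 0.5
ln(1 - 0.5) = -0.69315
t = -171.167 / sqrt(0.624) * -0.69315 = 150.19 s

150.19 s


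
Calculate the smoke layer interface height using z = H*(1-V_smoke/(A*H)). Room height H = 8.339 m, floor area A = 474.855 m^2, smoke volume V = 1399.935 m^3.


V/(A*H) = 0.35354
1 - 0.35354 = 0.64646
z = 8.339 * 0.64646 = 5.3909 m

5.3909 m


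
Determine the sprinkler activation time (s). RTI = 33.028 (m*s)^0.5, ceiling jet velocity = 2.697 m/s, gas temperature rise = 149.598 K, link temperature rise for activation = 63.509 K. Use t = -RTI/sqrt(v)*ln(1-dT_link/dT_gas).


dT_link/dT_gas = 0.42453
ln(1 - 0.42453) = -0.55257
t = -33.028 / sqrt(2.697) * -0.55257 = 11.113 s

11.113 s


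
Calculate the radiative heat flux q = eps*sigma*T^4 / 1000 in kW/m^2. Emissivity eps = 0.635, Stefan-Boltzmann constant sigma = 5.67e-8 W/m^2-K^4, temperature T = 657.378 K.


T^4 = 1.8675e+11
q = 0.635 * 5.67e-8 * 1.8675e+11 / 1000 = 6.7238 kW/m^2

6.7238 kW/m^2


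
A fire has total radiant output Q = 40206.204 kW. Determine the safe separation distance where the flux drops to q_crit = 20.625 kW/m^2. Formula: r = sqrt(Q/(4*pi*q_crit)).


4*pi*q_crit = 259.18
Q/(4*pi*q_crit) = 155.13
r = sqrt(155.13) = 12.455 m

12.455 m


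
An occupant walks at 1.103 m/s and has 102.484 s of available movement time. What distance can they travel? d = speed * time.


d = 1.103 * 102.484 = 113.04 m

113.04 m


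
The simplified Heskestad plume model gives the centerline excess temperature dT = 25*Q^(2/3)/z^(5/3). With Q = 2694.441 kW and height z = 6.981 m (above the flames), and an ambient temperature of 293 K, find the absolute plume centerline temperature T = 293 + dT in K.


Q^(2/3) = 193.63
z^(5/3) = 25.499
dT = 25 * 193.63 / 25.499 = 189.84 K
T = 293 + 189.84 = 482.84 K

482.84 K


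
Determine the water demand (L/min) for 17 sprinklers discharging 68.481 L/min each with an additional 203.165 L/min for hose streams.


Sprinkler demand = 17 * 68.481 = 1164.177 L/min
Total = 1164.177 + 203.165 = 1367.342 L/min

1367.342 L/min


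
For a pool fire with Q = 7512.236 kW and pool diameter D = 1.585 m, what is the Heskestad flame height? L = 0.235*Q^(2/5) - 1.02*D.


Q^(2/5) = 35.506
0.235 * Q^(2/5) = 8.3440
1.02 * D = 1.6167
L = 6.7273 m

6.7273 m


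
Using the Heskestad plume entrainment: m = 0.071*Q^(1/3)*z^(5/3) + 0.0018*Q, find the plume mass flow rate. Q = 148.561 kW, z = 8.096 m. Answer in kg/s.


Q^(1/3) = 5.2962
z^(5/3) = 32.643
First term = 0.071 * 5.2962 * 32.643 = 12.275
Second term = 0.0018 * 148.561 = 0.26741
m = 12.542 kg/s

12.542 kg/s


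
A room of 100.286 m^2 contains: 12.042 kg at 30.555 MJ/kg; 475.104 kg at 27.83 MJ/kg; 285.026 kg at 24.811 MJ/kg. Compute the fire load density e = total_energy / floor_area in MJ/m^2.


Total energy = 12.042*30.555 + 475.104*27.83 + 285.026*24.811
= 367.9433 + 13222.14 + 7071.780
= 20661.87 MJ
e = 20661.87 / 100.286 = 206.03 MJ/m^2

206.03 MJ/m^2


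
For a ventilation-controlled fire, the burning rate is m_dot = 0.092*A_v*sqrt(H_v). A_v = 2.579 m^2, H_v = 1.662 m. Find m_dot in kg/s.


sqrt(H_v) = 1.2892
m_dot = 0.092 * 2.579 * 1.2892 = 0.30588 kg/s

0.30588 kg/s


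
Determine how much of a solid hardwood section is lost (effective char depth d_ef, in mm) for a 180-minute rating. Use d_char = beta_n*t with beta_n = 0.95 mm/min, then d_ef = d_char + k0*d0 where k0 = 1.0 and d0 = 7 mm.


d_char = 0.95 * 180 = 171 mm
d_ef = 171 + 1.0*7 = 178 mm

178 mm


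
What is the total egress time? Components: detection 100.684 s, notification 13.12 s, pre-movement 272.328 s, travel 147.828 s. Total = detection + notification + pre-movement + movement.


Total = 100.684 + 13.12 + 272.328 + 147.828 = 533.96 s

533.96 s


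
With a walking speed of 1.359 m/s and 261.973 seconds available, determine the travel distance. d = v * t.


d = 1.359 * 261.973 = 356.02 m

356.02 m


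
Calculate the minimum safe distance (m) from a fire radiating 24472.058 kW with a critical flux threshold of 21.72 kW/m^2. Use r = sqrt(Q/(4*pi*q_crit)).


4*pi*q_crit = 272.94
Q/(4*pi*q_crit) = 89.660
r = sqrt(89.660) = 9.4689 m

9.4689 m


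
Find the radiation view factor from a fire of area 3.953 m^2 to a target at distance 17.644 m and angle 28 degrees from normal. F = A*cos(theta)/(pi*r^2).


cos(28 deg) = 0.88295
pi*r^2 = 978.01
F = 3.953 * 0.88295 / 978.01 = 0.0035688

0.0035688


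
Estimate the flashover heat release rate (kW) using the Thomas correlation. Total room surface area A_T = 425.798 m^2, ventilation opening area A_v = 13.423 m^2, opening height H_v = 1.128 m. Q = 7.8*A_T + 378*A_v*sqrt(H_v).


7.8*A_T = 3321.2
sqrt(H_v) = 1.0621
378*A_v*sqrt(H_v) = 5388.8
Q = 3321.2 + 5388.8 = 8710.1 kW

8710.1 kW


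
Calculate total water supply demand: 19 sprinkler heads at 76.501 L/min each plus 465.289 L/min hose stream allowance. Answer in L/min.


Sprinkler demand = 19 * 76.501 = 1453.519 L/min
Total = 1453.519 + 465.289 = 1918.808 L/min

1918.808 L/min


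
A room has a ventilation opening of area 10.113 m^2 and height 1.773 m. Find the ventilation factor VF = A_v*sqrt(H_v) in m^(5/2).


sqrt(H_v) = 1.3315
VF = 10.113 * 1.3315 = 13.466 m^(5/2)

13.466 m^(5/2)


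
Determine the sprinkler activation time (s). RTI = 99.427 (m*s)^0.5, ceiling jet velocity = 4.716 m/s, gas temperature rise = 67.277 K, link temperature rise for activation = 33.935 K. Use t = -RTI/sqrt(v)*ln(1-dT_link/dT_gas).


dT_link/dT_gas = 0.50441
ln(1 - 0.50441) = -0.70200
t = -99.427 / sqrt(4.716) * -0.70200 = 32.141 s

32.141 s


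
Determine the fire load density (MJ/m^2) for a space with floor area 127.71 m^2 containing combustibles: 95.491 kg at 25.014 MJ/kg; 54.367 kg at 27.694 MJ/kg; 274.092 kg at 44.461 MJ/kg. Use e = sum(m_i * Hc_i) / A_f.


Total energy = 95.491*25.014 + 54.367*27.694 + 274.092*44.461
= 2388.612 + 1505.640 + 12186.40
= 16080.66 MJ
e = 16080.66 / 127.71 = 125.92 MJ/m^2

125.92 MJ/m^2


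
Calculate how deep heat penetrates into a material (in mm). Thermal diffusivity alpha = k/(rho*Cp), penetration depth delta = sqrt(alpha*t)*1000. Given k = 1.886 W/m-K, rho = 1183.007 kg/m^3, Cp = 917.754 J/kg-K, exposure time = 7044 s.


alpha = 1.886 / (1183.007 * 917.754) = 1.7371e-06 m^2/s
alpha * t = 0.012236
delta = sqrt(0.012236) * 1000 = 110.62 mm

110.62 mm


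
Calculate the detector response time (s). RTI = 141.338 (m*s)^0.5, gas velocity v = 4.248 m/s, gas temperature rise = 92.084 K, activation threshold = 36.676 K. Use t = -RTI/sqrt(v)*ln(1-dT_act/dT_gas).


dT_act/dT_gas = 0.39829
ln(1 - 0.39829) = -0.50798
t = -141.338 / sqrt(4.248) * -0.50798 = 34.835 s

34.835 s


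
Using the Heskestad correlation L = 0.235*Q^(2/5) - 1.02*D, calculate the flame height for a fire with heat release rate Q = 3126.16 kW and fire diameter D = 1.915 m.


Q^(2/5) = 25.004
0.235 * Q^(2/5) = 5.8759
1.02 * D = 1.9533
L = 3.9226 m

3.9226 m


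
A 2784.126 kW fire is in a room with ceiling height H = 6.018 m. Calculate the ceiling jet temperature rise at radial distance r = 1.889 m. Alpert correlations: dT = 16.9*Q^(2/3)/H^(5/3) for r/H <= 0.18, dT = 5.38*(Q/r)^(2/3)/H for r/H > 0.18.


r/H = 1.889 / 6.018 = 0.31389
r/H > 0.18, so dT = 5.38*(Q/r)^(2/3)/H
Q/r = 1473.9
(Q/r)^(2/3) = 129.51
dT = 5.38 * 129.51 / 6.018 = 115.78 K

115.78 K


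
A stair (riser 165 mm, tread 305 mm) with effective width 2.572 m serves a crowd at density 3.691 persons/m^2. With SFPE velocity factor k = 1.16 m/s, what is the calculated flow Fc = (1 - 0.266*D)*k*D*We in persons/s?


1 - 0.266*D = 1 - 0.266*3.691 = 0.018194
Fs = 0.018194 * 1.16 * 3.691 = 0.077899 persons/(s*m)
Fc = 0.077899 * 2.572 = 0.20036 persons/s

0.20036 persons/s


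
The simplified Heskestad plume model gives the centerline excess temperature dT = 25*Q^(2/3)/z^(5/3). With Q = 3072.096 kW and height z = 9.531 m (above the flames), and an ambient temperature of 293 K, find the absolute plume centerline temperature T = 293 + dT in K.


Q^(2/3) = 211.33
z^(5/3) = 42.845
dT = 25 * 211.33 / 42.845 = 123.31 K
T = 293 + 123.31 = 416.31 K

416.31 K


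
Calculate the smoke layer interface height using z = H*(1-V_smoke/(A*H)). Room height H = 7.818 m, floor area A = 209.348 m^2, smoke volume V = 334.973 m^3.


V/(A*H) = 0.20467
1 - 0.20467 = 0.79533
z = 7.818 * 0.79533 = 6.2179 m

6.2179 m


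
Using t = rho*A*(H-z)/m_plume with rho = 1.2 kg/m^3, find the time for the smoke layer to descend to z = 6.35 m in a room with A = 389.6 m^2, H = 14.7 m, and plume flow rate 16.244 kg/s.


H - z = 8.35 m
t = 1.2 * 389.6 * 8.35 / 16.244 = 240.32 s

240.32 s
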